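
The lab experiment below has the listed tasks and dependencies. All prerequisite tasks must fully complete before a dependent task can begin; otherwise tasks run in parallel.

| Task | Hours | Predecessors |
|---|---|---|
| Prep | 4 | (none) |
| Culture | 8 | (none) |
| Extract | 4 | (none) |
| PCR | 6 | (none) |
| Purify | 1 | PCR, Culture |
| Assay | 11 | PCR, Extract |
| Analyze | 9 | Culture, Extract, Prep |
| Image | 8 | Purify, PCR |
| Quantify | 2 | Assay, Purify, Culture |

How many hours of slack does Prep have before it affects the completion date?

PCR→Assay→Quantify = 6+11+2 = 19 sets the makespan at 19 hours.
Prep finishes as early as 4 and must finish by 10.
Slack of Prep = 6 − 0 = 6 hours.

6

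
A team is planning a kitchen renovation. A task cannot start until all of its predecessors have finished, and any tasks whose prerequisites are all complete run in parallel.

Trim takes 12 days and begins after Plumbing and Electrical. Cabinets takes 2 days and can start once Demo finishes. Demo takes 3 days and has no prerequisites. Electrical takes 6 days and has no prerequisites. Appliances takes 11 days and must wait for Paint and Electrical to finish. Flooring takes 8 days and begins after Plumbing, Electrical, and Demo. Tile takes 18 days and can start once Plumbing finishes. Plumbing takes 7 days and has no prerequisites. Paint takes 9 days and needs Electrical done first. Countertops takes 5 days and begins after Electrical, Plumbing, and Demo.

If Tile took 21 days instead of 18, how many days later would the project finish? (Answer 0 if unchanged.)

Critical path before the change: Electrical→Paint→Appliances = 6+9+11 = 26 giving 26 days.
Tile has 1 day of float (longest path through it is 25).
New critical path: Plumbing→Tile = 7+21 = 28 ⇒ 28 days.
Change in finish: 28 − 26 = +2 days.

2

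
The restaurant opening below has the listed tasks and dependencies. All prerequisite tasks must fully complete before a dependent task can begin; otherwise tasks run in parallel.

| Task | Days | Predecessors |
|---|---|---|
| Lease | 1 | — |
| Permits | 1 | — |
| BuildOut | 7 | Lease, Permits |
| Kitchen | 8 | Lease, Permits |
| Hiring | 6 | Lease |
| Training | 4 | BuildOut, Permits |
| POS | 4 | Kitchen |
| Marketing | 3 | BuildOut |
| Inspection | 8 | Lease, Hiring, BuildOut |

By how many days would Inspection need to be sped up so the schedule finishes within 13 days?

3

Current finish: 16 days; target: 13.
Inspection is on every critical path, so each day cut from Inspection cuts the finish by one (this holds down to a finish of 13).
Need 16 − 13 = 3 days off Inspection → Inspection becomes 5 days, finish becomes 13.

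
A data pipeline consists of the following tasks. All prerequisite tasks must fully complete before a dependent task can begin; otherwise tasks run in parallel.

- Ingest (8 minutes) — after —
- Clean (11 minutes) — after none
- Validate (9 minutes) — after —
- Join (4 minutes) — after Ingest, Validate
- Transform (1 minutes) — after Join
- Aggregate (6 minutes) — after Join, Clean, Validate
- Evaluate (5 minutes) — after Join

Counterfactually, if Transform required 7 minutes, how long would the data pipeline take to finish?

20

The binding path is Validate→Join→Aggregate = 9+4+6 = 19; finish at 19 minutes.
The longest path through Transform is only 14 minutes, so Transform has float 5.
Now Validate→Join→Transform = 9+4+7 = 20 is longest, so the finish becomes 20 minutes.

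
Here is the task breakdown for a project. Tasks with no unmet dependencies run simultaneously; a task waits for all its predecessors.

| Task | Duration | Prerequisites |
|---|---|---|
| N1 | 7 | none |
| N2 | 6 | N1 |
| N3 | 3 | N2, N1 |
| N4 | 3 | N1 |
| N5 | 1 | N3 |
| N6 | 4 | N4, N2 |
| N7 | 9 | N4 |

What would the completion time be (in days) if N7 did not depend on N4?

17

Original critical path: N1→N4→N7 = 7+3+9 = 19 ⇒ 19 days.
Without N4→N7, N7's earliest start moves from 10 to 0.
After: N1→N2→N3→N5 = 7+6+3+1 = 17 → 17 days.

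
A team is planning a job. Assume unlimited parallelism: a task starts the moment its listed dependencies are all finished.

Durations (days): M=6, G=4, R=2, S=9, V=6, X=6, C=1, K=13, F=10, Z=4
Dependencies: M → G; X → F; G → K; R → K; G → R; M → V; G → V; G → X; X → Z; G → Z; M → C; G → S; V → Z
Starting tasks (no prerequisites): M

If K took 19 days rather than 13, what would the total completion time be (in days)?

Actual critical path: M→G→X→F = 6+4+6+10 = 26 ⇒ 26 days.
K has 1 day of float (longest path through it is 25).
New critical path: M→G→R→K = 6+4+2+19 = 31 ⇒ 31 days.

31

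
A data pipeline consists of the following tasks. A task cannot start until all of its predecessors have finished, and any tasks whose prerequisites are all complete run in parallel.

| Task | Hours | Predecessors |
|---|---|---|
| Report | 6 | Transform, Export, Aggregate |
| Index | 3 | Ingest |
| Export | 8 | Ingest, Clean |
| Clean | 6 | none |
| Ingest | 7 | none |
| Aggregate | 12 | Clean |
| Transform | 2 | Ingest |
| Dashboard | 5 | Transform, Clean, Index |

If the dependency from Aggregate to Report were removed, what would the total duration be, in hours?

21

With the dependency in place, Clean→Aggregate→Report = 6+12+6 = 24 sets the finish at 24 hours.
Without Aggregate→Report, Report's earliest start moves from 18 to 15.
The longest chain is now Ingest→Export→Report = 7+8+6 = 21, so the job takes 21 hours.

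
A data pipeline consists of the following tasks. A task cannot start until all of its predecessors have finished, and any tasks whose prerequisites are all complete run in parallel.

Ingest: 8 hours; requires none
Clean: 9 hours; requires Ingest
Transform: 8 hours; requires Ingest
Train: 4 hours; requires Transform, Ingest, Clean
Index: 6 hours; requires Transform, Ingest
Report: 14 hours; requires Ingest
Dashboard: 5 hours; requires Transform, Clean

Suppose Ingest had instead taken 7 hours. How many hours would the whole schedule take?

Actual critical path: Ingest→Clean→Dashboard = 8+9+5 = 22 ⇒ 22 hours.
Ingest is on the critical path; changing it to 7 makes that path 21 hours.
That remains the longest chain; total 21 hours.

21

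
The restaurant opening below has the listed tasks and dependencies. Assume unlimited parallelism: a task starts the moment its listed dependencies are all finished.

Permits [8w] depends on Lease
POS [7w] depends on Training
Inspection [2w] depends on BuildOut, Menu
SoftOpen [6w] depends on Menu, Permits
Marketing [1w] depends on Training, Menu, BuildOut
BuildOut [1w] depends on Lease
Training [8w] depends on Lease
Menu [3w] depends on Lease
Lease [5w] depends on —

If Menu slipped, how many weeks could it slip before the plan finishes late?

6

The longest chain is Lease→Training→POS = 5+8+7 = 20; overall finish 20 weeks.
Menu finishes as early as 8 and must finish by 14.
Float = 20 − 14 = 6.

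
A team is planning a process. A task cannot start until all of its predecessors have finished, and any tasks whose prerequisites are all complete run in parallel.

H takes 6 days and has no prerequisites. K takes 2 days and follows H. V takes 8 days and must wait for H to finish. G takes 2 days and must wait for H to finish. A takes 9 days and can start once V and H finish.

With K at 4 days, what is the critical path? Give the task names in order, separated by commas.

H, V, A

Critical path before the change: H→V→A = 6+8+9 = 23 giving 23 days.
K is off the critical path — its longest chain is 8 days, giving 15 of slack.
No other chain overtakes it, so the finish is 23 days.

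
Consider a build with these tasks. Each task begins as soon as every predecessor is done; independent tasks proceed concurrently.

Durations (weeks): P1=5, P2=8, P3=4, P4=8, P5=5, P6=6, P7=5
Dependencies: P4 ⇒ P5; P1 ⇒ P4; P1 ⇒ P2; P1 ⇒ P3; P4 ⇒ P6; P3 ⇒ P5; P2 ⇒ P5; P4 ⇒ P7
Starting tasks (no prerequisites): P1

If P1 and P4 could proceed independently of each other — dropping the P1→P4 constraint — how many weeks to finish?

18

Before: longest chain P1→P4→P6 = 5+8+6 = 19, finish 19.
Without P1→P4, P4's earliest start moves from 5 to 0.
The longest chain is now P1→P2→P5 = 5+8+5 = 18, so the job takes 18 weeks.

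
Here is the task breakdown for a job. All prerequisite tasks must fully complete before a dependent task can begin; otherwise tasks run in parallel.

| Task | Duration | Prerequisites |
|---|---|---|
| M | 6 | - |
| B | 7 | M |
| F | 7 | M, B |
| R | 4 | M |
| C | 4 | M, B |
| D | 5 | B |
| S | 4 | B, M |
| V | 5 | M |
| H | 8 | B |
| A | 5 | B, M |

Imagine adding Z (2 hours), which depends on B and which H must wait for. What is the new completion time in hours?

23

Originally the plan takes 21 hours.
With Z inserted, H now waits for max(B, Z).
New critical path: M→B→Z→H = 6+7+2+8 = 23 ⇒ 23 hours.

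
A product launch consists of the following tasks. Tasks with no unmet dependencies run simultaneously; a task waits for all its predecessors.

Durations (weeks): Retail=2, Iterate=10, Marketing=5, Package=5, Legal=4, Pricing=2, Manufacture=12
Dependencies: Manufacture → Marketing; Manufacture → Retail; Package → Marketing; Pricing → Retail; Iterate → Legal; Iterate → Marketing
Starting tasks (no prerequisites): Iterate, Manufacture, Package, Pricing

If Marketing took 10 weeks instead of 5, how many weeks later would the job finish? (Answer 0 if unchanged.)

Baseline: Manufacture→Marketing = 12+5 = 17 → 17 weeks.
Since Marketing is critical, the +5 change carries straight to that chain (now 22 weeks).
That remains the longest chain; total 22 weeks.
Change in finish: 22 − 17 = +5 weeks.

5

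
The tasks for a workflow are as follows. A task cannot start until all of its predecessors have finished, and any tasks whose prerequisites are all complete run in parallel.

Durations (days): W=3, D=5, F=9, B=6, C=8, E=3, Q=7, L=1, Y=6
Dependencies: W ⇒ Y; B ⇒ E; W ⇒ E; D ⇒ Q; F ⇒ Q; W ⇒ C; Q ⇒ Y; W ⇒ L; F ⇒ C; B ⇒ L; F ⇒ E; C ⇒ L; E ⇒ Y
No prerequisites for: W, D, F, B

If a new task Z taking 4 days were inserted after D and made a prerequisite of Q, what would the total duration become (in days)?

Originally the project takes 22 days.
With Z inserted, Q now waits for max(F, D, Z).
New critical path: D→Z→Q→Y = 5+4+7+6 = 22 ⇒ 22 days.

22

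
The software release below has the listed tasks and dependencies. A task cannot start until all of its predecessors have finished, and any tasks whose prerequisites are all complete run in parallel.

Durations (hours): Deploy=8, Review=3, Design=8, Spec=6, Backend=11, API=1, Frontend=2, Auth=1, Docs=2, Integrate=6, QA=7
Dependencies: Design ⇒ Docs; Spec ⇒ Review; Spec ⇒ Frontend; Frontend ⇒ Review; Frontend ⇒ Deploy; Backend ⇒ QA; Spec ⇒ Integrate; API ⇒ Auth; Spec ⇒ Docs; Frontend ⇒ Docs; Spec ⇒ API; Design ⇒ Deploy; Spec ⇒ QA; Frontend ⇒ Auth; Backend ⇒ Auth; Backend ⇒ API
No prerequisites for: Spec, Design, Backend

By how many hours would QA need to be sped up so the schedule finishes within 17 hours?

1

Current finish: 18 hours; target: 17.
QA is on every critical path, so each hour cut from QA cuts the finish by one (this holds down to a finish of 16).
Need 18 − 17 = 1 hour off QA → QA becomes 6 hours, finish becomes 17.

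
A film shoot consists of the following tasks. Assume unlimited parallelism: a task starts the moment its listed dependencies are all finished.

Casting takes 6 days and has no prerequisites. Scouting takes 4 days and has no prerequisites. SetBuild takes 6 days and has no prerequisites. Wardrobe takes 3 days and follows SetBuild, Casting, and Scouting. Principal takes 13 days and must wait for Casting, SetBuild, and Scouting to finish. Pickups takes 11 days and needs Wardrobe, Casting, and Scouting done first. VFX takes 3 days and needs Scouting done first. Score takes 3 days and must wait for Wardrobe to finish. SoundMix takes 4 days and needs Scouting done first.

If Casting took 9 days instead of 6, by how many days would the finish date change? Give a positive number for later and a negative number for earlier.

3

Actual critical path: Casting→Wardrobe→Pickups = 6+3+11 = 20 ⇒ 20 days.
Casting lies on that path, so at 9 days the path becomes 23 days.
That remains the longest chain; total 23 days.
Change in finish: 23 − 20 = +3 days.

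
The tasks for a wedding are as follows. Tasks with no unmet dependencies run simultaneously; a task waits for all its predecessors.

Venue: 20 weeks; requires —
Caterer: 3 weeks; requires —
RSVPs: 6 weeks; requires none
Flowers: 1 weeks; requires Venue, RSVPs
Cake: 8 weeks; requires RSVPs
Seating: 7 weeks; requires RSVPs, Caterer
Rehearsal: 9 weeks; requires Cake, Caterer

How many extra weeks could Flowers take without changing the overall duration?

RSVPs→Cake→Rehearsal = 6+8+9 = 23 sets the makespan at 23 weeks.
Longest path through Flowers: 21 weeks (earliest finish 21, latest finish 23).
So Flowers can slip 23 − 21 = 2 weeks.

2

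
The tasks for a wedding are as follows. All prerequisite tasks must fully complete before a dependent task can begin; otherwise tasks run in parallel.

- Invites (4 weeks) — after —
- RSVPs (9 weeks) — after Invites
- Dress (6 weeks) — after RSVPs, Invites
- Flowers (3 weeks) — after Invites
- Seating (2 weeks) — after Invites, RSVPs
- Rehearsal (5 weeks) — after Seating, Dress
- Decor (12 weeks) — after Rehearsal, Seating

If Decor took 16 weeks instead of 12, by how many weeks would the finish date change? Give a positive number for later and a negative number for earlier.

As given, the longest chain is Invites→RSVPs→Dress→Rehearsal→Decor = 4+9+6+5+12 = 36, so the finish is 36 weeks.
Decor is on the critical path; changing it to 16 makes that path 40 weeks.
No other chain overtakes it, so the finish is 40 weeks.
Change in finish: 40 − 36 = +4 weeks.

4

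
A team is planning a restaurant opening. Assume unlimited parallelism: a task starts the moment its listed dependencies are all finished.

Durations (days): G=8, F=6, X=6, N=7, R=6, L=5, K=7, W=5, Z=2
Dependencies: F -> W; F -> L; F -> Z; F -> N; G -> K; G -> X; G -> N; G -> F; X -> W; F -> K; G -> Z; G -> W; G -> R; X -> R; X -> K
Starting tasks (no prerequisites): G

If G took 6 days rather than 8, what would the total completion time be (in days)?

Critical path before the change: G→F→N = 8+6+7 = 21 giving 21 days.
G is on the critical path; changing it to 6 makes that path 19 days.
That remains the longest chain; total 19 days.

19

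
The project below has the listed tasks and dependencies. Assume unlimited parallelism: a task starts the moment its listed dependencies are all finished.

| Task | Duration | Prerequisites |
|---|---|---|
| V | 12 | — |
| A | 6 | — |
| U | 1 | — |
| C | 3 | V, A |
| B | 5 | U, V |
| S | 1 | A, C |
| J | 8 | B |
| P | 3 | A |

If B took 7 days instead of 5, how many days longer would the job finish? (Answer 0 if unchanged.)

Baseline: V→B→J = 12+5+8 = 25 → 25 days.
B is on the critical path; changing it to 7 makes that path 27 days.
No other chain overtakes it, so the finish is 27 days.
Change in finish: 27 − 25 = +2 days.

2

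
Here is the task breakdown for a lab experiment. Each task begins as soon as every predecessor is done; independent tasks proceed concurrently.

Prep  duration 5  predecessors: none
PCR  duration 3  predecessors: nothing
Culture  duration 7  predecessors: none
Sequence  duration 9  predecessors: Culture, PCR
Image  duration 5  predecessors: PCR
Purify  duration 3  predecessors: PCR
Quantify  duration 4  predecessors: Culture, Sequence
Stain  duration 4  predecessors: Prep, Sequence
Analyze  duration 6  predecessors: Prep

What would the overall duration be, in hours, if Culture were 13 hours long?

Actual critical path: Culture→Sequence→Stain = 7+9+4 = 20 ⇒ 20 hours.
Culture lies on that path, so at 13 hours the path becomes 26 hours.
The critical path is still Culture→Sequence→Stain; finish is now 26 hours.

26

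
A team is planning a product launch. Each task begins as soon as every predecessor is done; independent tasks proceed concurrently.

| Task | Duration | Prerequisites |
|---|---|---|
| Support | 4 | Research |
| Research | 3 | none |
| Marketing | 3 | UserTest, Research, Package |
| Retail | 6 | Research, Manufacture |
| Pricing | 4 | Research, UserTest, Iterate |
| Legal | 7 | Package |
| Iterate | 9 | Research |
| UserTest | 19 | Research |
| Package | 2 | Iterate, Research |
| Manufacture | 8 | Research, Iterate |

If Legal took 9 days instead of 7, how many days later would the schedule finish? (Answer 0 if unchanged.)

Actual critical path: Research→UserTest→Pricing = 3+19+4 = 26 ⇒ 26 days.
Legal is off the critical path — its longest chain is 21 days, giving 5 of slack.
That remains the longest chain; total 26 days.
Change in finish: 26 − 26 = +0 days.

0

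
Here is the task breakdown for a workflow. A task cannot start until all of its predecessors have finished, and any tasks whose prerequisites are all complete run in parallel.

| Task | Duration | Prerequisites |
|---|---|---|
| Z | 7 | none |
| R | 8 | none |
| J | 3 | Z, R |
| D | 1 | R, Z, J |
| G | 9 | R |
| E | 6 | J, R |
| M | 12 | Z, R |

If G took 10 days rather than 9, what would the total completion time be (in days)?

Critical path before the change: R→M = 8+12 = 20 giving 20 days.
The longest path through G is only 17 days, so G has float 3.
The critical path is still R→M; finish is now 20 days.

20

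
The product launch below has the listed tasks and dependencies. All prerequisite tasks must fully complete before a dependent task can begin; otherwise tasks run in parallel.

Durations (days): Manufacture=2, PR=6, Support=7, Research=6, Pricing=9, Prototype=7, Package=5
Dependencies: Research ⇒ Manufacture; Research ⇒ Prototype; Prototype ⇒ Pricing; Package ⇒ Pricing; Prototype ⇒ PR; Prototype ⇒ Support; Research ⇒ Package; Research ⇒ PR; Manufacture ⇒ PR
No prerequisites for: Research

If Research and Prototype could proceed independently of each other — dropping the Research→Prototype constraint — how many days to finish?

20

Before: longest chain Research→Prototype→Pricing = 6+7+9 = 22, finish 22.
Without Research→Prototype, Prototype's earliest start moves from 6 to 0.
New critical path: Research→Package→Pricing = 6+5+9 = 20 ⇒ 20 days.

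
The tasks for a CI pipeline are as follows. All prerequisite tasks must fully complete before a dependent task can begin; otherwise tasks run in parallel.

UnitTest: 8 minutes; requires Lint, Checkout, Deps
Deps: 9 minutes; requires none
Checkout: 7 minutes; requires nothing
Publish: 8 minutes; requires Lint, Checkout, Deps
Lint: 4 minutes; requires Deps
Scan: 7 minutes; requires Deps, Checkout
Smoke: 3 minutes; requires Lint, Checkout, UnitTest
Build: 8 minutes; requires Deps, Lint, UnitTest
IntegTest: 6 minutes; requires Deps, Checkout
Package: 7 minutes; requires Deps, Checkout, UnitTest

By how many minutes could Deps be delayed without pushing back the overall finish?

Deps→Lint→UnitTest→Build = 9+4+8+8 = 29 sets the makespan at 29 minutes.
Longest path through Deps: 29 minutes (earliest finish 9, latest finish 9).
Slack of Deps = 0 − 0 = 0 minutes.

0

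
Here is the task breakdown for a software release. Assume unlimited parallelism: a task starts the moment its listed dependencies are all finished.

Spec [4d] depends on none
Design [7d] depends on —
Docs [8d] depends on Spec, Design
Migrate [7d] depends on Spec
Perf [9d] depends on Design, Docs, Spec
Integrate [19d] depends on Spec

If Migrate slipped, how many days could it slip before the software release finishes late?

13

Critical path: Design→Docs→Perf = 7+8+9 = 24, so the finish is 24 days.
Migrate finishes as early as 11 and must finish by 24.
So Migrate can slip 24 − 11 = 13 days.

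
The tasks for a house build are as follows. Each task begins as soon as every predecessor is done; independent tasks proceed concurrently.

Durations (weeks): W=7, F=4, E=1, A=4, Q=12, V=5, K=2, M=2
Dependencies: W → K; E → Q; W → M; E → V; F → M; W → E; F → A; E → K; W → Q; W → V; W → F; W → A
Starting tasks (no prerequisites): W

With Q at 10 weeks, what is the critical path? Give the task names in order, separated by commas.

The binding path is W→E→Q = 7+1+12 = 20; finish at 20 weeks.
Q lies on that path, so at 10 weeks the path becomes 18 weeks.
That remains the longest chain; total 18 weeks.

W, E, Q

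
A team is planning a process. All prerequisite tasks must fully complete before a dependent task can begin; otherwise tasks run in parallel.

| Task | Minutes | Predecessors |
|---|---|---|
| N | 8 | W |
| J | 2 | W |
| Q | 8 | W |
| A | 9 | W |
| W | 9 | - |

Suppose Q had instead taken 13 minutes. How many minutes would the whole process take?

Actual critical path: W→A = 9+9 = 18 ⇒ 18 minutes.
The longest path through Q is only 17 minutes, so Q has float 1.
Now W→Q = 9+13 = 22 is longest, so the finish becomes 22 minutes.

22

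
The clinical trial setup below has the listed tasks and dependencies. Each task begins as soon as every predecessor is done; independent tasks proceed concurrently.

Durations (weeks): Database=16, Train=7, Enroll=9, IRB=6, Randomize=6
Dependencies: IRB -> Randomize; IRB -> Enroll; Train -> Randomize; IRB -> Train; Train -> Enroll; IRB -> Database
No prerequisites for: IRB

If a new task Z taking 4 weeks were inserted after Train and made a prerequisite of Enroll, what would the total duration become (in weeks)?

Originally the schedule takes 22 weeks.
With Z inserted, Enroll now waits for max(IRB, Train, Z).
New critical path: IRB→Train→Z→Enroll = 6+7+4+9 = 26 ⇒ 26 weeks.

26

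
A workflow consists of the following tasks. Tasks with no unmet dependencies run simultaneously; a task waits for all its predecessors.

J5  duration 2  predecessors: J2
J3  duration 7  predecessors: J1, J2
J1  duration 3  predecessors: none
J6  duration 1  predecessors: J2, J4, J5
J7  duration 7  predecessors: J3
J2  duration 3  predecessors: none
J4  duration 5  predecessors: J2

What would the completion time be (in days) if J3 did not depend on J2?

17

Original critical path: J1→J3→J7 = 3+7+7 = 17 ⇒ 17 days.
Dropping J2→J3 doesn't change J3's earliest start (3); another predecessor still binds.
New critical path: J1→J3→J7 = 3+7+7 = 17 ⇒ 17 days.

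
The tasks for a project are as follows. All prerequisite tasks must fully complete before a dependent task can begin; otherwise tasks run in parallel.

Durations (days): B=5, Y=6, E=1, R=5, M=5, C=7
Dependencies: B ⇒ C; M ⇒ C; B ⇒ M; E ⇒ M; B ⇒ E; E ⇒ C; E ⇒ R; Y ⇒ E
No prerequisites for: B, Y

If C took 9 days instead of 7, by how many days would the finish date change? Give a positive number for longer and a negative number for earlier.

The binding path is Y→E→M→C = 6+1+5+7 = 19; finish at 19 days.
Since C is critical, the +2 change carries straight to that chain (now 21 days).
The critical path is still Y→E→M→C; finish is now 21 days.
Change in finish: 21 − 19 = +2 days.

2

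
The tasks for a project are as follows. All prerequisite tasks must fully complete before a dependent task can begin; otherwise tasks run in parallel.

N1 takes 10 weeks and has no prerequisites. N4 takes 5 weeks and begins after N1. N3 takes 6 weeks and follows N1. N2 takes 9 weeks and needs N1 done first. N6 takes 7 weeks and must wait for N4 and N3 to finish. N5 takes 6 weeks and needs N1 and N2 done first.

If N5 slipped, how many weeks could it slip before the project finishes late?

Critical path: N1→N2→N5 = 10+9+6 = 25, so the finish is 25 weeks.
N5 finishes as early as 25 and must finish by 25.
So N5 can slip 25 − 25 = 0 weeks.

0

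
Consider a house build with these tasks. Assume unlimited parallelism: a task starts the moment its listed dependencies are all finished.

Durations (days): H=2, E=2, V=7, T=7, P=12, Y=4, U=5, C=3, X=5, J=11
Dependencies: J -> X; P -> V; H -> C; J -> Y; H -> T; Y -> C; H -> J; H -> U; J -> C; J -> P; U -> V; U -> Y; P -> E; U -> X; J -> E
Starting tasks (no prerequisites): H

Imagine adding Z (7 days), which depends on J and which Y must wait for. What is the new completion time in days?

Originally the project takes 32 days.
With Z inserted, Y now waits for max(J, U, Z).
New critical path: H→J→P→V = 2+11+12+7 = 32 ⇒ 32 days.

32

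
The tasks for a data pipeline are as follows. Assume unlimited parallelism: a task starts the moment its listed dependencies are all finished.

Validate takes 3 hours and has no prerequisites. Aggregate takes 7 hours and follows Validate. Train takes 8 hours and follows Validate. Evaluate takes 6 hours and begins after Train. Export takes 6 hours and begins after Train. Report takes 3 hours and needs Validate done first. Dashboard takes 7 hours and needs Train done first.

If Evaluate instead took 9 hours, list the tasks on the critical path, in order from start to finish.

Validate, Train, Evaluate

The binding path is Validate→Train→Dashboard = 3+8+7 = 18; finish at 18 hours.
Evaluate is off the critical path — its longest chain is 17 hours, giving 1 of slack.
The binding chain switches to Validate→Train→Evaluate = 3+8+9 = 20; finish 20 hours.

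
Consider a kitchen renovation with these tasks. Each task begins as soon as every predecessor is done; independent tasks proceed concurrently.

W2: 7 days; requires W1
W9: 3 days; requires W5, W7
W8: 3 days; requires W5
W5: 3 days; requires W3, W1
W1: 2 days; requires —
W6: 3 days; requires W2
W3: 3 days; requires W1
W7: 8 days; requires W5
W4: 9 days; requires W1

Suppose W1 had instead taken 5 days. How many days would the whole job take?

The binding path is W1→W3→W5→W7→W9 = 2+3+3+8+3 = 19; finish at 19 days.
Since W1 is critical, the +3 change carries straight to that chain (now 22 days).
No other chain overtakes it, so the finish is 22 days.

22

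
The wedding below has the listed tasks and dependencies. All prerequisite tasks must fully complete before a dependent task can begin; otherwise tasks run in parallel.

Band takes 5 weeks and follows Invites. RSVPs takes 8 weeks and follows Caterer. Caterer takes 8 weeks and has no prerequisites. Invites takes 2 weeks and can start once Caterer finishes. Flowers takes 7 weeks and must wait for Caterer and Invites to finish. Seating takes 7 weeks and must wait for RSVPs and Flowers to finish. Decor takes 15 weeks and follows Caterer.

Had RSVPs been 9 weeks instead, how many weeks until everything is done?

Baseline: Caterer→Invites→Flowers→Seating = 8+2+7+7 = 24 → 24 weeks.
RSVPs has 1 week of float (longest path through it is 23).
That remains the longest chain; total 24 weeks.

24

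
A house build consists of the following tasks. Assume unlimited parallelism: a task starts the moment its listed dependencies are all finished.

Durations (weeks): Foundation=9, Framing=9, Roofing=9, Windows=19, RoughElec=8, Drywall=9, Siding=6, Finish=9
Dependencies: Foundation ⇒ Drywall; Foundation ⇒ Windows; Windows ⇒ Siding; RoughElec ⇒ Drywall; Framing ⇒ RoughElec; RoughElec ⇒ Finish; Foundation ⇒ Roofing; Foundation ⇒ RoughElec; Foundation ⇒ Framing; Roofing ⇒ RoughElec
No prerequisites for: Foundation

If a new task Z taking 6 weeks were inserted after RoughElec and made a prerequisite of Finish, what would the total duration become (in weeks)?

Originally the schedule takes 35 weeks.
With Z inserted, Finish now waits for max(RoughElec, Z).
New critical path: Foundation→Framing→RoughElec→Z→Finish = 9+9+8+6+9 = 41 ⇒ 41 weeks.

41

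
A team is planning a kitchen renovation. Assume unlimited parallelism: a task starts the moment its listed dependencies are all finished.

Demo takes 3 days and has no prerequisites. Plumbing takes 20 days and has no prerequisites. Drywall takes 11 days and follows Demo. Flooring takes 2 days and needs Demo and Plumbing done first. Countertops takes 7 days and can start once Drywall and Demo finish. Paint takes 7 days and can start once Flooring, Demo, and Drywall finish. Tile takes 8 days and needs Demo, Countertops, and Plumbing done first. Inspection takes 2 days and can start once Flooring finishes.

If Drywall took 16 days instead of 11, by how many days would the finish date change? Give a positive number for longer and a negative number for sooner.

5

Critical path before the change: Demo→Drywall→Countertops→Tile = 3+11+7+8 = 29 giving 29 days.
Drywall is on the critical path; changing it to 16 makes that path 34 days.
The critical path is still Demo→Drywall→Countertops→Tile; finish is now 34 days.
Change in finish: 34 − 29 = +5 days.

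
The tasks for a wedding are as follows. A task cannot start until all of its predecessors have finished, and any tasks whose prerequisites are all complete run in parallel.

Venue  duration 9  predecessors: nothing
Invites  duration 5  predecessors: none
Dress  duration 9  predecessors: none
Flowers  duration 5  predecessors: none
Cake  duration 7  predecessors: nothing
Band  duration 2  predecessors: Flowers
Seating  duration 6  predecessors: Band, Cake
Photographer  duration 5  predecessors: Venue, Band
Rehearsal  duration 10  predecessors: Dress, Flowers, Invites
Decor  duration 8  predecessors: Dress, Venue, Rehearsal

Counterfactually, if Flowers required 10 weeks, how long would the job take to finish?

28

Baseline: Dress→Rehearsal→Decor = 9+10+8 = 27 → 27 weeks.
Flowers is off the critical path — its longest chain is 23 weeks, giving 4 of slack.
Now Flowers→Rehearsal→Decor = 10+10+8 = 28 is longest, so the finish becomes 28 weeks.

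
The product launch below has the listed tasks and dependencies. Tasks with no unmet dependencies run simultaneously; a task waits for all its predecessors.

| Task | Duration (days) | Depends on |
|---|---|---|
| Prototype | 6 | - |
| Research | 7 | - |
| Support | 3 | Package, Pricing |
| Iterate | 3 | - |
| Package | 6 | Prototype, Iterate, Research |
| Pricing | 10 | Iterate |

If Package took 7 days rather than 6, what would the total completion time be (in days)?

17

Baseline: Research→Package→Support = 7+6+3 = 16 → 16 days.
Since Package is critical, the +1 change carries straight to that chain (now 17 days).
The critical path is still Research→Package→Support; finish is now 17 days.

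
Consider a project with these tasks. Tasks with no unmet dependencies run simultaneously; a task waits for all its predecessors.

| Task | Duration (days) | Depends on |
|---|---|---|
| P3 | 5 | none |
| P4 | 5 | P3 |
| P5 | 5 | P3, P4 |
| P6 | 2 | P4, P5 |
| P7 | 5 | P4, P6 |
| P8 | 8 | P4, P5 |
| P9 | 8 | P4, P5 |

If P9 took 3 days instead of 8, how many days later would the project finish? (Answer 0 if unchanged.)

As given, the longest chain is P3→P4→P5→P9 = 5+5+5+8 = 23, so the finish is 23 days.
P9 lies on that path, so at 3 days the path becomes 18 days.
New critical path: P3→P4→P5→P8 = 5+5+5+8 = 23 ⇒ 23 days.
Change in finish: 23 − 23 = +0 days.

0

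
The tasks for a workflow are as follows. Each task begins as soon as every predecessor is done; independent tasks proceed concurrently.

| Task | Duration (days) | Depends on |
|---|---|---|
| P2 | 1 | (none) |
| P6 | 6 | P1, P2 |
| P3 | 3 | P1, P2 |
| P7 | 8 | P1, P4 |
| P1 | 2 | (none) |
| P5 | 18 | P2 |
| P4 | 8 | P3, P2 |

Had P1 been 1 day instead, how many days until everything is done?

20

The binding path is P1→P3→P4→P7 = 2+3+8+8 = 21; finish at 21 days.
P1 lies on that path, so at 1 day the path becomes 20 days.
That remains the longest chain; total 20 days.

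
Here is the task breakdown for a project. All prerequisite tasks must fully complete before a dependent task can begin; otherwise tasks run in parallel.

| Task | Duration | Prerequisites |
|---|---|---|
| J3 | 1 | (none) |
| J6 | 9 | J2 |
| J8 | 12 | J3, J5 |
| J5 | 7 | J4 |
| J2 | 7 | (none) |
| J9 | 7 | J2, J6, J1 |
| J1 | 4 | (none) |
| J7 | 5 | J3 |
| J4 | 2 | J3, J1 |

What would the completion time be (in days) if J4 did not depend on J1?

Before: longest chain J1→J4→J5→J8 = 4+2+7+12 = 25, finish 25.
Without J1→J4, J4's earliest start moves from 4 to 1.
The longest chain is now J2→J6→J9 = 7+9+7 = 23, so the project takes 23 days.

23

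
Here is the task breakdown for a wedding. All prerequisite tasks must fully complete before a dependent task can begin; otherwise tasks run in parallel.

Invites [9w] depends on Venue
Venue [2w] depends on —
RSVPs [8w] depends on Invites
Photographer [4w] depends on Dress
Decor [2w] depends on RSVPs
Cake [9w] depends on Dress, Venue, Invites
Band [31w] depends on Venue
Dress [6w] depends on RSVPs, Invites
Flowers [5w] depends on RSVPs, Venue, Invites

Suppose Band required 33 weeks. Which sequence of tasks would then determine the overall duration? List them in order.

Critical path before the change: Venue→Invites→RSVPs→Dress→Cake = 2+9+8+6+9 = 34 giving 34 weeks.
Band has 1 week of float (longest path through it is 33).
Now Venue→Band = 2+33 = 35 is longest, so the finish becomes 35 weeks.

Venue, Band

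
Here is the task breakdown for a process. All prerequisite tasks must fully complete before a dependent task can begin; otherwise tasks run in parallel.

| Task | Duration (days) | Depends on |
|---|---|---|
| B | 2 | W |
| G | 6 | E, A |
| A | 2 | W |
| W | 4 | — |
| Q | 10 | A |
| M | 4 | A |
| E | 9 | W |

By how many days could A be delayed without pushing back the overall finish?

3

W→E→G = 4+9+6 = 19 sets the makespan at 19 days.
A finishes as early as 6 and must finish by 9.
Slack of A = 7 − 4 = 3 days.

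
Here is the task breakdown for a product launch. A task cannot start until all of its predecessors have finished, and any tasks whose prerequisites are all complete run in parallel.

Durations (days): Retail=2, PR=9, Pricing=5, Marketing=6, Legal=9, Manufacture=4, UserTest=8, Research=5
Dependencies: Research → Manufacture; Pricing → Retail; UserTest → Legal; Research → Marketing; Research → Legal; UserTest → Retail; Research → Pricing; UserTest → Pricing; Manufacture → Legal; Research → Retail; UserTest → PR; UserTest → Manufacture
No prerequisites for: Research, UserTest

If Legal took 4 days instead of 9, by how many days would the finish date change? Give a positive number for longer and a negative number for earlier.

The binding path is UserTest→Manufacture→Legal = 8+4+9 = 21; finish at 21 days.
Legal lies on that path, so at 4 days the path becomes 16 days.
The binding chain switches to UserTest→PR = 8+9 = 17; finish 17 days.
Change in finish: 17 − 21 = -4 days.

-4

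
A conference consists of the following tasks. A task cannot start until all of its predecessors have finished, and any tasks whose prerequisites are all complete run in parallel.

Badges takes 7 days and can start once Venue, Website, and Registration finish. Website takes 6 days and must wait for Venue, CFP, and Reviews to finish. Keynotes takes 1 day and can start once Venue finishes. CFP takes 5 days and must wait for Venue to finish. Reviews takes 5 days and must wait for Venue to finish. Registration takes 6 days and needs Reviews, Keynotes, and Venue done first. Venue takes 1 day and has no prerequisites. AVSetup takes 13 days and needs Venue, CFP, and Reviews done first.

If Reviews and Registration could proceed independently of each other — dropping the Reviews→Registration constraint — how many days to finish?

Original critical path: Venue→CFP→Website→Badges = 1+5+6+7 = 19 ⇒ 19 days.
Without Reviews→Registration, Registration's earliest start moves from 6 to 2.
After: Venue→CFP→Website→Badges = 1+5+6+7 = 19 → 19 days.

19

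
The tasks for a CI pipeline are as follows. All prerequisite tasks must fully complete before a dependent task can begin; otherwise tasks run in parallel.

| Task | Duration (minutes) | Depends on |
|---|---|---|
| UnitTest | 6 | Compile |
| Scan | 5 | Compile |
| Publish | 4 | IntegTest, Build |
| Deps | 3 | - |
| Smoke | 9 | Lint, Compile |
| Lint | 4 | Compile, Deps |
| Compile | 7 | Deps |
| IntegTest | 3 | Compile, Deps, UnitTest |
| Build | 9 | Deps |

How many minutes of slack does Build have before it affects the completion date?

7

Critical path: Deps→Compile→Lint→Smoke = 3+7+4+9 = 23, so the finish is 23 minutes.
Longest path through Build: 16 minutes (earliest finish 12, latest finish 19).
So Build can slip 19 − 12 = 7 minutes.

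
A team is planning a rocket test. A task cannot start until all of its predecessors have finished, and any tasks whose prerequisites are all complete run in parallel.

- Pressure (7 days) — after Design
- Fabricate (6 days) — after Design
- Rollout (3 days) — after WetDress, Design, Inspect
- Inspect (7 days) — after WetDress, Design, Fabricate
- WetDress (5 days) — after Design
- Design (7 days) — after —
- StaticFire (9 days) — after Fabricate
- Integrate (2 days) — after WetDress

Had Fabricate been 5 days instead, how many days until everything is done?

22

As given, the longest chain is Design→Fabricate→Inspect→Rollout = 7+6+7+3 = 23, so the finish is 23 days.
Fabricate is on the critical path; changing it to 5 makes that path 22 days.
No other chain overtakes it, so the finish is 22 days.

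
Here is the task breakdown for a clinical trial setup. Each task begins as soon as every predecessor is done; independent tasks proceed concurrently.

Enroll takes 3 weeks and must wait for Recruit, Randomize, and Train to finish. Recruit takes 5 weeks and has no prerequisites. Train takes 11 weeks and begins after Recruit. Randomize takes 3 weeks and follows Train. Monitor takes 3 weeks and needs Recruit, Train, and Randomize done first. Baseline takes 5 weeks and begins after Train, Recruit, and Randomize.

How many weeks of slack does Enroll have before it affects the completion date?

2

Critical path: Recruit→Train→Randomize→Baseline = 5+11+3+5 = 24, so the finish is 24 weeks.
The longest chain containing Enroll totals 22 weeks.
So Enroll can slip 24 − 22 = 2 weeks.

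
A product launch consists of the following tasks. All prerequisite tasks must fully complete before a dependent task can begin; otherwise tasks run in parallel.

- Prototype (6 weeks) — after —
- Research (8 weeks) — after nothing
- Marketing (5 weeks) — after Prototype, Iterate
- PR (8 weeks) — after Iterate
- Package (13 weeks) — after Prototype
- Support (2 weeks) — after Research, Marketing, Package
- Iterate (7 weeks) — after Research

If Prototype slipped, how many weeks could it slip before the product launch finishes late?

The longest chain is Research→Iterate→PR = 8+7+8 = 23; overall finish 23 weeks.
Longest path through Prototype: 21 weeks (earliest finish 6, latest finish 8).
Float = 23 − 21 = 2.

2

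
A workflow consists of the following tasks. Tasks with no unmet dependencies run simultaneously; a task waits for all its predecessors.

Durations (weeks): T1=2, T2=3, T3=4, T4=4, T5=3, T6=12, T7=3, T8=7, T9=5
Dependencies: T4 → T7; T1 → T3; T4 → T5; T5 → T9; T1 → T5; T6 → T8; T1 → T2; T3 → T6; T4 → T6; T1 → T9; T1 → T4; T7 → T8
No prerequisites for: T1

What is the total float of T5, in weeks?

11

T1→T3→T6→T8 = 2+4+12+7 = 25 sets the makespan at 25 weeks.
The longest chain containing T5 totals 14 weeks.
Slack of T5 = 17 − 6 = 11 weeks.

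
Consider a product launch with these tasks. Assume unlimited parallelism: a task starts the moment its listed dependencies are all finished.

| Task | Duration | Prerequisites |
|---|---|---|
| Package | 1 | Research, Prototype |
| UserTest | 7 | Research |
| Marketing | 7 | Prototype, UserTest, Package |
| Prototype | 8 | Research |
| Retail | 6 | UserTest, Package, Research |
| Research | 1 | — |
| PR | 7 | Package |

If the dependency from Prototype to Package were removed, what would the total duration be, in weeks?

16

Original critical path: Research→Prototype→Package→Marketing = 1+8+1+7 = 17 ⇒ 17 weeks.
Without Prototype→Package, Package's earliest start moves from 9 to 1.
New critical path: Research→Prototype→Marketing = 1+8+7 = 16 ⇒ 16 weeks.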